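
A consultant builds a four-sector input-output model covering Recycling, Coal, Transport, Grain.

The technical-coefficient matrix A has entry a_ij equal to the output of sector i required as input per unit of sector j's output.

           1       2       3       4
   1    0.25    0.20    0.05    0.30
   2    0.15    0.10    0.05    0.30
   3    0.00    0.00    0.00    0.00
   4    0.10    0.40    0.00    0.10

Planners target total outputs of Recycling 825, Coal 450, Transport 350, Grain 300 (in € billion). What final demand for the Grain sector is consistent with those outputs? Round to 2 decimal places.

I − A =
  [   0.75    -0.20    -0.05    -0.30]
  [  -0.15     0.90    -0.05    -0.30]
  [   0.00     0.00     1.00     0.00]
  [  -0.10    -0.40     0.00     0.90]
d = (I − A) x:
  d_1 = (+0.75)·825 + (-0.20)·450 + (-0.05)·350 + (-0.30)·300 = 421.25
  d_2 = (-0.15)·825 + (+0.90)·450 + (-0.05)·350 + (-0.30)·300 = 173.75
  d_3 = (+0.00)·825 + (+0.00)·450 + (+1.00)·350 + (+0.00)·300 = 350.00
  d_4 = (-0.10)·825 + (-0.40)·450 + (+0.00)·350 + (+0.90)·300 = 7.50

d_4 = 7.50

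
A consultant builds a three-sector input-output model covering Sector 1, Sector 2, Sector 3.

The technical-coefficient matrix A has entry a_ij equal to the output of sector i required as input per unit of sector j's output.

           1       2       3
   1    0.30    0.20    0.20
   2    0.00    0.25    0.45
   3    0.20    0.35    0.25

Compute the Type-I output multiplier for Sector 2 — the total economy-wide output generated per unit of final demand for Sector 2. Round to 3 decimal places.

m_2 = 4.204

I − A =
  [   0.70    -0.20    -0.20]
  [   0.00     0.75    -0.45]
  [  -0.20    -0.35     0.75]
Cofactors of I−A, C_ij = (−1)^(i+j)·(minor ij) (rows/columns in the sector order above):
  C_11 = (0.75)(0.75) − (-0.45)(-0.35) = 0.4050
  C_12 = −[(0.00)(0.75) − (-0.45)(-0.20)] = 0.0900
  C_13 = (0.00)(-0.35) − (0.75)(-0.20) = 0.1500
  C_21 = −[(-0.20)(0.75) − (-0.20)(-0.35)] = 0.2200
  C_22 = (0.70)(0.75) − (-0.20)(-0.20) = 0.4850
  C_23 = −[(0.70)(-0.35) − (-0.20)(-0.20)] = 0.2850
  C_31 = (-0.20)(-0.45) − (-0.20)(0.75) = 0.2400
  C_32 = −[(0.70)(-0.45) − (-0.20)(0.00)] = 0.3150
  C_33 = (0.70)(0.75) − (-0.20)(0.00) = 0.5250
det(I−A) = Σ_j (I−A)_1j·C_1j = (0.70)(0.4050) + (-0.20)(0.0900) + (-0.20)(0.1500) = 0.2355
adj(I−A) = Cᵀ =
  [ 0.4050   0.2200   0.2400]
  [ 0.0900   0.4850   0.3150]
  [ 0.1500   0.2850   0.5250]
(I − A)⁻¹ = adj(I−A) / det(I−A) ≈
  [   1.7197     0.9342     1.0191]
  [   0.3822     2.0594     1.3376]
  [   0.6369     1.2102     2.2293]
The output multiplier for sector j is the column-j sum of the Leontief inverse (I − A)⁻¹ = adj(I−A) / det(I−A).
Column 2 of adj(I−A): (0.2200, 0.4850, 0.2850); det(I−A) = 0.2355.
m_2 = (0.2200 + 0.4850 + 0.2850) / 0.2355 = 0.99 / 0.2355 ≈ 4.204.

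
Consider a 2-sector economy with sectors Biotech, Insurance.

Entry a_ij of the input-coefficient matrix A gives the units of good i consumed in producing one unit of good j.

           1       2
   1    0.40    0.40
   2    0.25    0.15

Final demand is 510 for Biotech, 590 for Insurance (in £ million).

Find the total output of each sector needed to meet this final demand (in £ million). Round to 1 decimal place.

I − A =
  [   0.60    -0.40]
  [  -0.25     0.85]
det(I−A) = (0.60)(0.85) − (-0.40)(-0.25) = 0.4100
adj(I−A) = [[0.85, 0.40], [0.25, 0.60]]
(I − A)⁻¹ = adj(I−A) / det(I−A) ≈
  [   2.0732     0.9756]
  [   0.6098     1.4634]
x = (I − A)⁻¹ d = adj(I−A)·d / det(I−A), with det(I−A) = 0.4100:
  x_1 = (0.85·510 + 0.40·590) / 0.4100 = 669.50 / 0.4100 ≈ 1632.9
  x_2 = (0.25·510 + 0.60·590) / 0.4100 = 481.50 / 0.4100 ≈ 1174.4

x_1 = 1632.9, x_2 = 1174.4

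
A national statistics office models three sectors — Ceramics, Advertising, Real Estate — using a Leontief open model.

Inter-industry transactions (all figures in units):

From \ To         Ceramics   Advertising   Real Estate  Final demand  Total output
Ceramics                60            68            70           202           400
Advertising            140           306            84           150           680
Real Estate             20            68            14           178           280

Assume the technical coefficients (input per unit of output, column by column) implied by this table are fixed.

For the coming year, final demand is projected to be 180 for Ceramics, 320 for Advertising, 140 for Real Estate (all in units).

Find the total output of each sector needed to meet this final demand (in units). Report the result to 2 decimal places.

x_1 = 408.69, x_2 = 990.90, x_3 = 273.18

Technical coefficients a_ij = z_ij / X_j:
  a_11 = 60/400 = 0.15, a_21 = 140/400 = 0.35, a_31 = 20/400 = 0.05
  a_12 = 68/680 = 0.10, a_22 = 306/680 = 0.45, a_32 = 68/680 = 0.10
  a_13 = 70/280 = 0.25, a_23 = 84/280 = 0.30, a_33 = 14/280 = 0.05
I − A =
  [   0.85    -0.10    -0.25]
  [  -0.35     0.55    -0.30]
  [  -0.05    -0.10     0.95]
Cofactors of I−A, C_ij = (−1)^(i+j)·(minor ij) (rows/columns in the sector order above):
  C_11 = (0.55)(0.95) − (-0.30)(-0.10) = 0.4925
  C_12 = −[(-0.35)(0.95) − (-0.30)(-0.05)] = 0.3475
  C_13 = (-0.35)(-0.10) − (0.55)(-0.05) = 0.0625
  C_21 = −[(-0.10)(0.95) − (-0.25)(-0.10)] = 0.1200
  C_22 = (0.85)(0.95) − (-0.25)(-0.05) = 0.7950
  C_23 = −[(0.85)(-0.10) − (-0.10)(-0.05)] = 0.0900
  C_31 = (-0.10)(-0.30) − (-0.25)(0.55) = 0.1675
  C_32 = −[(0.85)(-0.30) − (-0.25)(-0.35)] = 0.3425
  C_33 = (0.85)(0.55) − (-0.10)(-0.35) = 0.4325
det(I−A) = Σ_j (I−A)_1j·C_1j = (0.85)(0.4925) + (-0.10)(0.3475) + (-0.25)(0.0625) = 0.36825
adj(I−A) = Cᵀ =
  [ 0.4925   0.1200   0.1675]
  [ 0.3475   0.7950   0.3425]
  [ 0.0625   0.0900   0.4325]
(I − A)⁻¹ = adj(I−A) / det(I−A) ≈
  [   1.3374     0.3259     0.4549]
  [   0.9437     2.1589     0.9301]
  [   0.1697     0.2444     1.1745]
x = (I − A)⁻¹ d = adj(I−A)·d / det(I−A), with det(I−A) = 0.36825:
  x_1 = (0.4925·180 + 0.1200·320 + 0.1675·140) / 0.36825 = 150.50 / 0.36825 ≈ 408.69
  x_2 = (0.3475·180 + 0.7950·320 + 0.3425·140) / 0.36825 = 364.90 / 0.36825 ≈ 990.90
  x_3 = (0.0625·180 + 0.0900·320 + 0.4325·140) / 0.36825 = 100.60 / 0.36825 ≈ 273.18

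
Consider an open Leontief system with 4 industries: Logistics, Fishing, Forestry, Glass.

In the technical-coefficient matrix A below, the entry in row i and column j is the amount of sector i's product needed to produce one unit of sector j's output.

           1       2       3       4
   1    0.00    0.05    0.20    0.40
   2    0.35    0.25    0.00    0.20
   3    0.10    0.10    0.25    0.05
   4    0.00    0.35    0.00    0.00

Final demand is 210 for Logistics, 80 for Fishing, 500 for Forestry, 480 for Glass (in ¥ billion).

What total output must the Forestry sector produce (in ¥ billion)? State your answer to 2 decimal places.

x_3 = 888.36

I − A =
  [   1.00    -0.05    -0.20    -0.40]
  [  -0.35     0.75     0.00    -0.20]
  [  -0.10    -0.10     0.75    -0.05]
  [   0.00    -0.35     0.00     1.00]
Compute the cofactors C_ij = (−1)^(i+j)·(3×3 minor ij) of I−A; the adjugate is their transpose:
adj(I−A) = Cᵀ =
  [ 0.510000   0.166000   0.136000   0.244000]
  [ 0.262500   0.730000   0.070000   0.254500]
  [ 0.109125   0.136500   0.613500   0.101625]
  [ 0.091875   0.255500   0.024500   0.527375]
det(I−A) = Σ_j (I−A)_1j·C_1j = (1.00)(0.510000) + (-0.05)(0.262500) + (-0.20)(0.109125) + (-0.40)(0.091875) = 0.4383
(I − A)⁻¹ = adj(I−A) / det(I−A) ≈
  [   1.1636     0.3787     0.3103     0.5567]
  [   0.5989     1.6655     0.1597     0.5807]
  [   0.2490     0.3114     1.3997     0.2319]
  [   0.2096     0.5829     0.0559     1.2032]
x = (I − A)⁻¹ d = adj(I−A)·d / det(I−A), with det(I−A) = 0.4383:
  x_1 = (0.510000·210 + 0.166000·80 + 0.136000·500 + 0.244000·480) / 0.4383 = 305.50 / 0.4383 ≈ 697.01
  x_2 = (0.262500·210 + 0.730000·80 + 0.070000·500 + 0.254500·480) / 0.4383 = 270.685 / 0.4383 ≈ 617.58
  x_3 = (0.109125·210 + 0.136500·80 + 0.613500·500 + 0.101625·480) / 0.4383 = 389.36625 / 0.4383 ≈ 888.36
  x_4 = (0.091875·210 + 0.255500·80 + 0.024500·500 + 0.527375·480) / 0.4383 = 305.12375 / 0.4383 ≈ 696.15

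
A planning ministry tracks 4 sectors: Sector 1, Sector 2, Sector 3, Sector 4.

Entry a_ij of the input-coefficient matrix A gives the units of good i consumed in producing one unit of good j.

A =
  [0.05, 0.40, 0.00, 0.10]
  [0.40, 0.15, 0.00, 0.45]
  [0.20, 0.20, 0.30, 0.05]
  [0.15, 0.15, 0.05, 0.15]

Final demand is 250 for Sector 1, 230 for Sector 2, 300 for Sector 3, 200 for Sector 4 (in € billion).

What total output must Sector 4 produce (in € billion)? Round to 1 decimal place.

x_4 = 574.5

I − A =
  [   0.95    -0.40     0.00    -0.10]
  [  -0.40     0.85     0.00    -0.45]
  [  -0.20    -0.20     0.70    -0.05]
  [  -0.15    -0.15    -0.05     0.85]
Compute the cofactors C_ij = (−1)^(i+j)·(3×3 minor ij) of I−A; the adjugate is their transpose:
adj(I−A) = Cᵀ =
  [ 0.451875   0.248500   0.013250   0.185500]
  [ 0.288750   0.551375   0.023375   0.327250]
  [ 0.221875   0.239625   0.440500   0.178875]
  [ 0.143750   0.155250   0.032375   0.453250]
det(I−A) = Σ_j (I−A)_1j·C_1j = (0.95)(0.451875) + (-0.40)(0.288750) + (0.00)(0.221875) + (-0.10)(0.143750) = 0.29940625
(I − A)⁻¹ = adj(I−A) / det(I−A) ≈
  [   1.5092     0.8300     0.0443     0.6196]
  [   0.9644     1.8416     0.0781     1.0930]
  [   0.7410     0.8003     1.4712     0.5974]
  [   0.4801     0.5185     0.1081     1.5138]
x = (I − A)⁻¹ d = adj(I−A)·d / det(I−A), with det(I−A) = 0.29940625:
  x_1 = (0.451875·250 + 0.248500·230 + 0.013250·300 + 0.185500·200) / 0.29940625 = 211.19875 / 0.29940625 ≈ 705.4
  x_2 = (0.288750·250 + 0.551375·230 + 0.023375·300 + 0.327250·200) / 0.29940625 = 271.46625 / 0.29940625 ≈ 906.7
  x_3 = (0.221875·250 + 0.239625·230 + 0.440500·300 + 0.178875·200) / 0.29940625 = 278.5075 / 0.29940625 ≈ 930.2
  x_4 = (0.143750·250 + 0.155250·230 + 0.032375·300 + 0.453250·200) / 0.29940625 = 172.0075 / 0.29940625 ≈ 574.5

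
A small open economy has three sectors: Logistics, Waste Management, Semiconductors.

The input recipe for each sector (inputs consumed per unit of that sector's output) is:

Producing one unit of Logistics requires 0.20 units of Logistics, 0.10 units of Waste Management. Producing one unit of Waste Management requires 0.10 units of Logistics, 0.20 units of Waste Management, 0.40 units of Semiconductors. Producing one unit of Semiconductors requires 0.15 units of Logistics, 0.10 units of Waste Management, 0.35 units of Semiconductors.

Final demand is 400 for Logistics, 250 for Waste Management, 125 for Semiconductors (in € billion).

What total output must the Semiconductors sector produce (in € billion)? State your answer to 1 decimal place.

x_S = 470.4

I − A =
  [   0.80    -0.10    -0.15]
  [  -0.10     0.80    -0.10]
  [   0.00    -0.40     0.65]
Cofactors of I−A, C_ij = (−1)^(i+j)·(minor ij) (rows/columns in the sector order above):
  C_11 = (0.80)(0.65) − (-0.10)(-0.40) = 0.4800
  C_12 = −[(-0.10)(0.65) − (-0.10)(0.00)] = 0.0650
  C_13 = (-0.10)(-0.40) − (0.80)(0.00) = 0.0400
  C_21 = −[(-0.10)(0.65) − (-0.15)(-0.40)] = 0.1250
  C_22 = (0.80)(0.65) − (-0.15)(0.00) = 0.5200
  C_23 = −[(0.80)(-0.40) − (-0.10)(0.00)] = 0.3200
  C_31 = (-0.10)(-0.10) − (-0.15)(0.80) = 0.1300
  C_32 = −[(0.80)(-0.10) − (-0.15)(-0.10)] = 0.0950
  C_33 = (0.80)(0.80) − (-0.10)(-0.10) = 0.6300
det(I−A) = Σ_j (I−A)_1j·C_1j = (0.80)(0.4800) + (-0.10)(0.0650) + (-0.15)(0.0400) = 0.3715
adj(I−A) = Cᵀ =
  [ 0.4800   0.1250   0.1300]
  [ 0.0650   0.5200   0.0950]
  [ 0.0400   0.3200   0.6300]
(I − A)⁻¹ = adj(I−A) / det(I−A) ≈
  [   1.2921     0.3365     0.3499]
  [   0.1750     1.3997     0.2557]
  [   0.1077     0.8614     1.6958]
x = (I − A)⁻¹ d = adj(I−A)·d / det(I−A), with det(I−A) = 0.3715:
  x_L = (0.4800·400 + 0.1250·250 + 0.1300·125) / 0.3715 = 239.50 / 0.3715 ≈ 644.7
  x_W = (0.0650·400 + 0.5200·250 + 0.0950·125) / 0.3715 = 167.875 / 0.3715 ≈ 451.9
  x_S = (0.0400·400 + 0.3200·250 + 0.6300·125) / 0.3715 = 174.75 / 0.3715 ≈ 470.4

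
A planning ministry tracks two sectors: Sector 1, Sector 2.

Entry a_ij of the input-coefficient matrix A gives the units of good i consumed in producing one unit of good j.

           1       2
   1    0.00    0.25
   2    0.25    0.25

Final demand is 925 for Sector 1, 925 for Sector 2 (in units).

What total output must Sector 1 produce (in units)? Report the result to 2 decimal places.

x_1 = 1345.45

I − A =
  [   1.00    -0.25]
  [  -0.25     0.75]
det(I−A) = (1.00)(0.75) − (-0.25)(-0.25) = 0.6875
adj(I−A) = [[0.75, 0.25], [0.25, 1.00]]
(I − A)⁻¹ = adj(I−A) / det(I−A) ≈
  [   1.0909     0.3636]
  [   0.3636     1.4545]
x = (I − A)⁻¹ d = adj(I−A)·d / det(I−A), with det(I−A) = 0.6875:
  x_1 = (0.75·925 + 0.25·925) / 0.6875 = 925.00 / 0.6875 ≈ 1345.45
  x_2 = (0.25·925 + 1.00·925) / 0.6875 = 1156.25 / 0.6875 ≈ 1681.82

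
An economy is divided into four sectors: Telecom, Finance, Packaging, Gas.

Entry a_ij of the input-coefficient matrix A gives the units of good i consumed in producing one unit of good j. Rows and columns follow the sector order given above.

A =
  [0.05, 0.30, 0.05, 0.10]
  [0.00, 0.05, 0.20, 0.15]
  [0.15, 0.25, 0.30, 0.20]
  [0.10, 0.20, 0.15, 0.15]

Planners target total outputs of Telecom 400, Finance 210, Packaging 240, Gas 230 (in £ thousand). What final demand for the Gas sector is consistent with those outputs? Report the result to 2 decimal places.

I − A =
  [   0.95    -0.30    -0.05    -0.10]
  [   0.00     0.95    -0.20    -0.15]
  [  -0.15    -0.25     0.70    -0.20]
  [  -0.10    -0.20    -0.15     0.85]
d = (I − A) x:
  d_T = (+0.95)·400 + (-0.30)·210 + (-0.05)·240 + (-0.10)·230 = 282.00
  d_F = (+0.00)·400 + (+0.95)·210 + (-0.20)·240 + (-0.15)·230 = 117.00
  d_P = (-0.15)·400 + (-0.25)·210 + (+0.70)·240 + (-0.20)·230 = 9.50
  d_G = (-0.10)·400 + (-0.20)·210 + (-0.15)·240 + (+0.85)·230 = 77.50

d_G = 77.50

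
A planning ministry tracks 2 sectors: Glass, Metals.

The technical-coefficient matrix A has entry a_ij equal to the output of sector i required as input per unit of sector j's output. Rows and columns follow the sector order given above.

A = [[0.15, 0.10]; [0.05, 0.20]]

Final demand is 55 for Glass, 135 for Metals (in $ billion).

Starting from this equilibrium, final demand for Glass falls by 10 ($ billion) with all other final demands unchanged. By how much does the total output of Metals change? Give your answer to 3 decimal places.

I − A =
  [   0.85    -0.10]
  [  -0.05     0.80]
det(I−A) = (0.85)(0.80) − (-0.10)(-0.05) = 0.6750
adj(I−A) = [[0.80, 0.10], [0.05, 0.85]]
(I − A)⁻¹ = adj(I−A) / det(I−A) ≈
  [   1.1852     0.1481]
  [   0.0741     1.2593]
Δx = (I − A)⁻¹ Δd with Δd having -10 in the Glass component and 0 elsewhere.
So Δx_M = L_MG · (-10), where L_MG = adj(I−A)_MG / det(I−A) = 0.05 / 0.6750.
Δx_M = 0.05 × (-10) / 0.6750 = -0.50 / 0.6750 ≈ -0.741.

Δx_M = -0.741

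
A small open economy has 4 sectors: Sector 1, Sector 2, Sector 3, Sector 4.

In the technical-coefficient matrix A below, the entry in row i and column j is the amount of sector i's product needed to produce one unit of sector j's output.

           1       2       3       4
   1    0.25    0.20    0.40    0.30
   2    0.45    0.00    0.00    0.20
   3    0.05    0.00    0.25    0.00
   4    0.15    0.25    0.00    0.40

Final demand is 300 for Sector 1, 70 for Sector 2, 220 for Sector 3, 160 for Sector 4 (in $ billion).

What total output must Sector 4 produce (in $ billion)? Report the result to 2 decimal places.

x_4 = 870.92

I − A =
  [   0.75    -0.20    -0.40    -0.30]
  [  -0.45     1.00     0.00    -0.20]
  [  -0.05     0.00     0.75     0.00]
  [  -0.15    -0.25     0.00     0.60]
Compute the cofactors C_ij = (−1)^(i+j)·(3×3 minor ij) of I−A; the adjugate is their transpose:
adj(I−A) = Cᵀ =
  [ 0.412500   0.146250   0.220000   0.255000]
  [ 0.225000   0.291750   0.120000   0.209750]
  [ 0.027500   0.009750   0.273750   0.017000]
  [ 0.196875   0.158125   0.105000   0.475000]
det(I−A) = Σ_j (I−A)_1j·C_1j = (0.75)(0.412500) + (-0.20)(0.225000) + (-0.40)(0.027500) + (-0.30)(0.196875) = 0.1943125
(I − A)⁻¹ = adj(I−A) / det(I−A) ≈
  [   2.1229     0.7527     1.1322     1.3123]
  [   1.1579     1.5014     0.6176     1.0794]
  [   0.1415     0.0502     1.4088     0.0875]
  [   1.0132     0.8138     0.5404     2.4445]
x = (I − A)⁻¹ d = adj(I−A)·d / det(I−A), with det(I−A) = 0.1943125:
  x_1 = (0.412500·300 + 0.146250·70 + 0.220000·220 + 0.255000·160) / 0.1943125 = 223.1875 / 0.1943125 ≈ 1148.60
  x_2 = (0.225000·300 + 0.291750·70 + 0.120000·220 + 0.209750·160) / 0.1943125 = 147.8825 / 0.1943125 ≈ 761.06
  x_3 = (0.027500·300 + 0.009750·70 + 0.273750·220 + 0.017000·160) / 0.1943125 = 71.8775 / 0.1943125 ≈ 369.91
  x_4 = (0.196875·300 + 0.158125·70 + 0.105000·220 + 0.475000·160) / 0.1943125 = 169.23125 / 0.1943125 ≈ 870.92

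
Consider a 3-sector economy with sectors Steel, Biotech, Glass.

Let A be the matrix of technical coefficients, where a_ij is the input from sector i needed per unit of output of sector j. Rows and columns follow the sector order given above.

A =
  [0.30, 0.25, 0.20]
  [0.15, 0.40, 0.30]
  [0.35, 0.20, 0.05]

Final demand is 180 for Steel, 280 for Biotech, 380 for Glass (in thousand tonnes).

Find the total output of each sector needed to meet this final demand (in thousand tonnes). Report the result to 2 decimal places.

I − A =
  [   0.70    -0.25    -0.20]
  [  -0.15     0.60    -0.30]
  [  -0.35    -0.20     0.95]
Cofactors of I−A, C_ij = (−1)^(i+j)·(minor ij) (rows/columns in the sector order above):
  C_11 = (0.60)(0.95) − (-0.30)(-0.20) = 0.5100
  C_12 = −[(-0.15)(0.95) − (-0.30)(-0.35)] = 0.2475
  C_13 = (-0.15)(-0.20) − (0.60)(-0.35) = 0.2400
  C_21 = −[(-0.25)(0.95) − (-0.20)(-0.20)] = 0.2775
  C_22 = (0.70)(0.95) − (-0.20)(-0.35) = 0.5950
  C_23 = −[(0.70)(-0.20) − (-0.25)(-0.35)] = 0.2275
  C_31 = (-0.25)(-0.30) − (-0.20)(0.60) = 0.1950
  C_32 = −[(0.70)(-0.30) − (-0.20)(-0.15)] = 0.2400
  C_33 = (0.70)(0.60) − (-0.25)(-0.15) = 0.3825
det(I−A) = Σ_j (I−A)_1j·C_1j = (0.70)(0.5100) + (-0.25)(0.2475) + (-0.20)(0.2400) = 0.247125
adj(I−A) = Cᵀ =
  [ 0.5100   0.2775   0.1950]
  [ 0.2475   0.5950   0.2400]
  [ 0.2400   0.2275   0.3825]
(I − A)⁻¹ = adj(I−A) / det(I−A) ≈
  [   2.0637     1.1229     0.7891]
  [   1.0015     2.4077     0.9712]
  [   0.9712     0.9206     1.5478]
x = (I − A)⁻¹ d = adj(I−A)·d / det(I−A), with det(I−A) = 0.247125:
  x_1 = (0.5100·180 + 0.2775·280 + 0.1950·380) / 0.247125 = 243.60 / 0.247125 ≈ 985.74
  x_2 = (0.2475·180 + 0.5950·280 + 0.2400·380) / 0.247125 = 302.35 / 0.247125 ≈ 1223.47
  x_3 = (0.2400·180 + 0.2275·280 + 0.3825·380) / 0.247125 = 252.25 / 0.247125 ≈ 1020.74

x_1 = 985.74, x_2 = 1223.47, x_3 = 1020.74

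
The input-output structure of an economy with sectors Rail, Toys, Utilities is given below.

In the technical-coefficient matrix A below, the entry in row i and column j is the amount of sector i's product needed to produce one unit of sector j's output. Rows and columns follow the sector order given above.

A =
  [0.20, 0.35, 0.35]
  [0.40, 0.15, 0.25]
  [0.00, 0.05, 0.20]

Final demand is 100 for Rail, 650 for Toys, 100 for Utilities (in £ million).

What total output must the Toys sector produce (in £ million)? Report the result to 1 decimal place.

I − A =
  [   0.80    -0.35    -0.35]
  [  -0.40     0.85    -0.25]
  [   0.00    -0.05     0.80]
Cofactors of I−A, C_ij = (−1)^(i+j)·(minor ij) (rows/columns in the sector order above):
  C_11 = (0.85)(0.80) − (-0.25)(-0.05) = 0.6675
  C_12 = −[(-0.40)(0.80) − (-0.25)(0.00)] = 0.3200
  C_13 = (-0.40)(-0.05) − (0.85)(0.00) = 0.0200
  C_21 = −[(-0.35)(0.80) − (-0.35)(-0.05)] = 0.2975
  C_22 = (0.80)(0.80) − (-0.35)(0.00) = 0.6400
  C_23 = −[(0.80)(-0.05) − (-0.35)(0.00)] = 0.0400
  C_31 = (-0.35)(-0.25) − (-0.35)(0.85) = 0.3850
  C_32 = −[(0.80)(-0.25) − (-0.35)(-0.40)] = 0.3400
  C_33 = (0.80)(0.85) − (-0.35)(-0.40) = 0.5400
det(I−A) = Σ_j (I−A)_1j·C_1j = (0.80)(0.6675) + (-0.35)(0.3200) + (-0.35)(0.0200) = 0.4150
adj(I−A) = Cᵀ =
  [ 0.6675   0.2975   0.3850]
  [ 0.3200   0.6400   0.3400]
  [ 0.0200   0.0400   0.5400]
(I − A)⁻¹ = adj(I−A) / det(I−A) ≈
  [   1.6084     0.7169     0.9277]
  [   0.7711     1.5422     0.8193]
  [   0.0482     0.0964     1.3012]
x = (I − A)⁻¹ d = adj(I−A)·d / det(I−A), with det(I−A) = 0.4150:
  x_1 = (0.6675·100 + 0.2975·650 + 0.3850·100) / 0.4150 = 298.625 / 0.4150 ≈ 719.6
  x_2 = (0.3200·100 + 0.6400·650 + 0.3400·100) / 0.4150 = 482.00 / 0.4150 ≈ 1161.4
  x_3 = (0.0200·100 + 0.0400·650 + 0.5400·100) / 0.4150 = 82.00 / 0.4150 ≈ 197.6

x_2 = 1161.4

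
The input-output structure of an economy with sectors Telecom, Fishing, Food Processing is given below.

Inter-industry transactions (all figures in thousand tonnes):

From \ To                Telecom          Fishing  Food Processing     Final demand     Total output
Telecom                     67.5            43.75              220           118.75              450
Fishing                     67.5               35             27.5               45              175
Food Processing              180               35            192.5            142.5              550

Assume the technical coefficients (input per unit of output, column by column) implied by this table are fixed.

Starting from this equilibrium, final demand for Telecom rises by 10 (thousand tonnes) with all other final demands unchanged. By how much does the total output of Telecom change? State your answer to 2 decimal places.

Δx_1 = 19.31

Technical coefficients a_ij = z_ij / X_j:
  a_11 = 67.5/450 = 0.15, a_21 = 67.5/450 = 0.15, a_31 = 180/450 = 0.40
  a_12 = 43.75/175 = 0.25, a_22 = 35/175 = 0.20, a_32 = 35/175 = 0.20
  a_13 = 220/550 = 0.40, a_23 = 27.5/550 = 0.05, a_33 = 192.5/550 = 0.35
I − A =
  [   0.85    -0.25    -0.40]
  [  -0.15     0.80    -0.05]
  [  -0.40    -0.20     0.65]
Cofactors of I−A, C_ij = (−1)^(i+j)·(minor ij) (rows/columns in the sector order above):
  C_11 = (0.80)(0.65) − (-0.05)(-0.20) = 0.5100
  C_12 = −[(-0.15)(0.65) − (-0.05)(-0.40)] = 0.1175
  C_13 = (-0.15)(-0.20) − (0.80)(-0.40) = 0.3500
  C_21 = −[(-0.25)(0.65) − (-0.40)(-0.20)] = 0.2425
  C_22 = (0.85)(0.65) − (-0.40)(-0.40) = 0.3925
  C_23 = −[(0.85)(-0.20) − (-0.25)(-0.40)] = 0.2700
  C_31 = (-0.25)(-0.05) − (-0.40)(0.80) = 0.3325
  C_32 = −[(0.85)(-0.05) − (-0.40)(-0.15)] = 0.1025
  C_33 = (0.85)(0.80) − (-0.25)(-0.15) = 0.6425
det(I−A) = Σ_j (I−A)_1j·C_1j = (0.85)(0.5100) + (-0.25)(0.1175) + (-0.40)(0.3500) = 0.264125
adj(I−A) = Cᵀ =
  [ 0.5100   0.2425   0.3325]
  [ 0.1175   0.3925   0.1025]
  [ 0.3500   0.2700   0.6425]
(I − A)⁻¹ = adj(I−A) / det(I−A) ≈
  [   1.9309     0.9181     1.2589]
  [   0.4449     1.4860     0.3881]
  [   1.3251     1.0222     2.4326]
Δx = (I − A)⁻¹ Δd with Δd having +10 in the Telecom component and 0 elsewhere.
So Δx_1 = L_11 · (+10), where L_11 = adj(I−A)_11 / det(I−A) = 0.5100 / 0.264125.
Δx_1 = 0.5100 × (+10) / 0.264125 = 5.10 / 0.264125 ≈ 19.31.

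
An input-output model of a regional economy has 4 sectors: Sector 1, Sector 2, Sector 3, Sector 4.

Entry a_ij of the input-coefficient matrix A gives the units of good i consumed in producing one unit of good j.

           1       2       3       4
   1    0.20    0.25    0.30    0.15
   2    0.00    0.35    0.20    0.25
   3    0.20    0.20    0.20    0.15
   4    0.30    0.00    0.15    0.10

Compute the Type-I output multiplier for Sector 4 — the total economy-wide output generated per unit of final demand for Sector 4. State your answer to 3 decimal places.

I − A =
  [   0.80    -0.25    -0.30    -0.15]
  [   0.00     0.65    -0.20    -0.25]
  [  -0.20    -0.20     0.80    -0.15]
  [  -0.30     0.00    -0.15     0.90]
Compute the cofactors C_ij = (−1)^(i+j)·(3×3 minor ij) of I−A; the adjugate is their transpose:
adj(I−A) = Cᵀ =
  [ 0.409875   0.232875   0.244500   0.173750]
  [ 0.112500   0.450000   0.187500   0.175000]
  [ 0.161250   0.191250   0.420000   0.150000]
  [ 0.163500   0.109500   0.151500   0.335000]
det(I−A) = Σ_j (I−A)_1j·C_1j = (0.80)(0.409875) + (-0.25)(0.112500) + (-0.30)(0.161250) + (-0.15)(0.163500) = 0.226875
(I − A)⁻¹ = adj(I−A) / det(I−A) ≈
  [   1.8066     1.0264     1.0777     0.7658]
  [   0.4959     1.9835     0.8264     0.7713]
  [   0.7107     0.8430     1.8512     0.6612]
  [   0.7207     0.4826     0.6678     1.4766]
The output multiplier for sector j is the column-j sum of the Leontief inverse (I − A)⁻¹ = adj(I−A) / det(I−A).
Column 4 of adj(I−A): (0.173750, 0.175000, 0.150000, 0.335000); det(I−A) = 0.226875.
m_4 = (0.173750 + 0.175000 + 0.150000 + 0.335000) / 0.226875 = 0.83375 / 0.226875 ≈ 3.675.

m_4 = 3.675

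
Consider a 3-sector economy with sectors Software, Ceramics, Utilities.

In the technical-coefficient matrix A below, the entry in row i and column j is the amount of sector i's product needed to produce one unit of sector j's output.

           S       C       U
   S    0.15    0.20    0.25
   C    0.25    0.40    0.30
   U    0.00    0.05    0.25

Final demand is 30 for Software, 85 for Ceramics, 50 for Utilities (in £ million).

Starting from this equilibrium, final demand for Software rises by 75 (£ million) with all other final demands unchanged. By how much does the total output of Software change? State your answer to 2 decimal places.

Δx_S = 99.13

I − A =
  [   0.85    -0.20    -0.25]
  [  -0.25     0.60    -0.30]
  [   0.00    -0.05     0.75]
Cofactors of I−A, C_ij = (−1)^(i+j)·(minor ij) (rows/columns in the sector order above):
  C_11 = (0.60)(0.75) − (-0.30)(-0.05) = 0.4350
  C_12 = −[(-0.25)(0.75) − (-0.30)(0.00)] = 0.1875
  C_13 = (-0.25)(-0.05) − (0.60)(0.00) = 0.0125
  C_21 = −[(-0.20)(0.75) − (-0.25)(-0.05)] = 0.1625
  C_22 = (0.85)(0.75) − (-0.25)(0.00) = 0.6375
  C_23 = −[(0.85)(-0.05) − (-0.20)(0.00)] = 0.0425
  C_31 = (-0.20)(-0.30) − (-0.25)(0.60) = 0.2100
  C_32 = −[(0.85)(-0.30) − (-0.25)(-0.25)] = 0.3175
  C_33 = (0.85)(0.60) − (-0.20)(-0.25) = 0.4600
det(I−A) = Σ_j (I−A)_1j·C_1j = (0.85)(0.4350) + (-0.20)(0.1875) + (-0.25)(0.0125) = 0.329125
adj(I−A) = Cᵀ =
  [ 0.4350   0.1625   0.2100]
  [ 0.1875   0.6375   0.3175]
  [ 0.0125   0.0425   0.4600]
(I − A)⁻¹ = adj(I−A) / det(I−A) ≈
  [   1.3217     0.4937     0.6381]
  [   0.5697     1.9370     0.9647]
  [   0.0380     0.1291     1.3976]
Δx = (I − A)⁻¹ Δd with Δd having +75 in the Software component and 0 elsewhere.
So Δx_S = L_SS · (+75), where L_SS = adj(I−A)_SS / det(I−A) = 0.4350 / 0.329125.
Δx_S = 0.4350 × (+75) / 0.329125 = 32.625 / 0.329125 ≈ 99.13.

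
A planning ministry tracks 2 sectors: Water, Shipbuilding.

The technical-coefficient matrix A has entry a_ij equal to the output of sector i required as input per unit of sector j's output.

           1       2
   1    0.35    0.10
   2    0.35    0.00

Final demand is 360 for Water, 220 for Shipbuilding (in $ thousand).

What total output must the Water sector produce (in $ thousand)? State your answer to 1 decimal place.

I − A =
  [   0.65    -0.10]
  [  -0.35     1.00]
det(I−A) = (0.65)(1.00) − (-0.10)(-0.35) = 0.6150
adj(I−A) = [[1.00, 0.10], [0.35, 0.65]]
(I − A)⁻¹ = adj(I−A) / det(I−A) ≈
  [   1.6260     0.1626]
  [   0.5691     1.0569]
x = (I − A)⁻¹ d = adj(I−A)·d / det(I−A), with det(I−A) = 0.6150:
  x_1 = (1.00·360 + 0.10·220) / 0.6150 = 382.00 / 0.6150 ≈ 621.1
  x_2 = (0.35·360 + 0.65·220) / 0.6150 = 269.00 / 0.6150 ≈ 437.4

x_1 = 621.1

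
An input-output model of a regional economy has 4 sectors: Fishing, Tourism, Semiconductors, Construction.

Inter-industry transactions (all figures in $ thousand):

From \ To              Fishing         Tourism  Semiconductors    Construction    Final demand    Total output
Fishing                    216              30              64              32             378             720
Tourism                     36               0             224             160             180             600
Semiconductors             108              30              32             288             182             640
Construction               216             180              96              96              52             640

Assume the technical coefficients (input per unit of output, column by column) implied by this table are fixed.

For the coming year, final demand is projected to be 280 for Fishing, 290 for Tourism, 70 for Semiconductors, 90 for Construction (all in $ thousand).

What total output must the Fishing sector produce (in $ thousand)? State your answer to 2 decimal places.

Technical coefficients a_ij = z_ij / X_j:
  a_11 = 216/720 = 0.30, a_21 = 36/720 = 0.05, a_31 = 108/720 = 0.15, a_41 = 216/720 = 0.30
  a_12 = 30/600 = 0.05, a_22 = 0/600 = 0.00, a_32 = 30/600 = 0.05, a_42 = 180/600 = 0.30
  a_13 = 64/640 = 0.10, a_23 = 224/640 = 0.35, a_33 = 32/640 = 0.05, a_43 = 96/640 = 0.15
  a_14 = 32/640 = 0.05, a_24 = 160/640 = 0.25, a_34 = 288/640 = 0.45, a_44 = 96/640 = 0.15
I − A =
  [   0.70    -0.05    -0.10    -0.05]
  [  -0.05     1.00    -0.35    -0.25]
  [  -0.15    -0.05     0.95    -0.45]
  [  -0.30    -0.30    -0.15     0.85]
Compute the cofactors C_ij = (−1)^(i+j)·(3×3 minor ij) of I−A; the adjugate is their transpose:
adj(I−A) = Cᵀ =
  [ 0.604750   0.069375   0.107000   0.112625]
  [ 0.205750   0.476375   0.241375   0.280000]
  [ 0.263875   0.138875   0.520875   0.332125]
  [ 0.332625   0.217125   0.214875   0.632500]
det(I−A) = Σ_j (I−A)_1j·C_1j = (0.70)(0.604750) + (-0.05)(0.205750) + (-0.10)(0.263875) + (-0.05)(0.332625) = 0.37001875
(I − A)⁻¹ = adj(I−A) / det(I−A) ≈
  [   1.6344     0.1875     0.2892     0.3044]
  [   0.5561     1.2874     0.6523     0.7567]
  [   0.7131     0.3753     1.4077     0.8976]
  [   0.8989     0.5868     0.5807     1.7094]
x = (I − A)⁻¹ d = adj(I−A)·d / det(I−A), with det(I−A) = 0.37001875:
  x_1 = (0.604750·280 + 0.069375·290 + 0.107000·70 + 0.112625·90) / 0.37001875 = 207.075 / 0.37001875 ≈ 559.63
  x_2 = (0.205750·280 + 0.476375·290 + 0.241375·70 + 0.280000·90) / 0.37001875 = 237.855 / 0.37001875 ≈ 642.82
  x_3 = (0.263875·280 + 0.138875·290 + 0.520875·70 + 0.332125·90) / 0.37001875 = 180.51125 / 0.37001875 ≈ 487.84
  x_4 = (0.332625·280 + 0.217125·290 + 0.214875·70 + 0.632500·90) / 0.37001875 = 228.0675 / 0.37001875 ≈ 616.37

x_1 = 559.63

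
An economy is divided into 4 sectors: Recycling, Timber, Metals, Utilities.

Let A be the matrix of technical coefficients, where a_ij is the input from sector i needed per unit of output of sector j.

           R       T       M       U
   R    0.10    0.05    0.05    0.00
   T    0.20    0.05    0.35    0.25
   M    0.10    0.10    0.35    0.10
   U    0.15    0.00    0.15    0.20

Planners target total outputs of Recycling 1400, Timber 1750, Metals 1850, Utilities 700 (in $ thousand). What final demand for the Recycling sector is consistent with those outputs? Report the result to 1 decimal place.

d_R = 1080.0

I − A =
  [   0.90    -0.05    -0.05     0.00]
  [  -0.20     0.95    -0.35    -0.25]
  [  -0.10    -0.10     0.65    -0.10]
  [  -0.15     0.00    -0.15     0.80]
d = (I − A) x:
  d_R = (+0.90)·1400 + (-0.05)·1750 + (-0.05)·1850 + (+0.00)·700 = 1080.0
  d_T = (-0.20)·1400 + (+0.95)·1750 + (-0.35)·1850 + (-0.25)·700 = 560.0
  d_M = (-0.10)·1400 + (-0.10)·1750 + (+0.65)·1850 + (-0.10)·700 = 817.5
  d_U = (-0.15)·1400 + (+0.00)·1750 + (-0.15)·1850 + (+0.80)·700 = 72.5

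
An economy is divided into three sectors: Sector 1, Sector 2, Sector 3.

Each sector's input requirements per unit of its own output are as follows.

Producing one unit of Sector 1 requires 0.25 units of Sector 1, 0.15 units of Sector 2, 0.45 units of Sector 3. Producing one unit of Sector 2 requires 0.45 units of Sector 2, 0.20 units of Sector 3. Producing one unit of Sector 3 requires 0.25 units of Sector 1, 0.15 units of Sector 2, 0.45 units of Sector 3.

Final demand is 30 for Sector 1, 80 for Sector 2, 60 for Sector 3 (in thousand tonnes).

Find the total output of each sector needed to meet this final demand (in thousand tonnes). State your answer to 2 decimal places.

I − A =
  [   0.75     0.00    -0.25]
  [  -0.15     0.55    -0.15]
  [  -0.45    -0.20     0.55]
Cofactors of I−A, C_ij = (−1)^(i+j)·(minor ij) (rows/columns in the sector order above):
  C_11 = (0.55)(0.55) − (-0.15)(-0.20) = 0.2725
  C_12 = −[(-0.15)(0.55) − (-0.15)(-0.45)] = 0.1500
  C_13 = (-0.15)(-0.20) − (0.55)(-0.45) = 0.2775
  C_21 = −[(0.00)(0.55) − (-0.25)(-0.20)] = 0.0500
  C_22 = (0.75)(0.55) − (-0.25)(-0.45) = 0.3000
  C_23 = −[(0.75)(-0.20) − (0.00)(-0.45)] = 0.1500
  C_31 = (0.00)(-0.15) − (-0.25)(0.55) = 0.1375
  C_32 = −[(0.75)(-0.15) − (-0.25)(-0.15)] = 0.1500
  C_33 = (0.75)(0.55) − (0.00)(-0.15) = 0.4125
det(I−A) = Σ_j (I−A)_1j·C_1j = (0.75)(0.2725) + (0.00)(0.1500) + (-0.25)(0.2775) = 0.1350
adj(I−A) = Cᵀ =
  [ 0.2725   0.0500   0.1375]
  [ 0.1500   0.3000   0.1500]
  [ 0.2775   0.1500   0.4125]
(I − A)⁻¹ = adj(I−A) / det(I−A) ≈
  [   2.0185     0.3704     1.0185]
  [   1.1111     2.2222     1.1111]
  [   2.0556     1.1111     3.0556]
x = (I − A)⁻¹ d = adj(I−A)·d / det(I−A), with det(I−A) = 0.1350:
  x_1 = (0.2725·30 + 0.0500·80 + 0.1375·60) / 0.1350 = 20.425 / 0.1350 ≈ 151.30
  x_2 = (0.1500·30 + 0.3000·80 + 0.1500·60) / 0.1350 = 37.50 / 0.1350 ≈ 277.78
  x_3 = (0.2775·30 + 0.1500·80 + 0.4125·60) / 0.1350 = 45.075 / 0.1350 ≈ 333.89

x_1 = 151.30, x_2 = 277.78, x_3 = 333.89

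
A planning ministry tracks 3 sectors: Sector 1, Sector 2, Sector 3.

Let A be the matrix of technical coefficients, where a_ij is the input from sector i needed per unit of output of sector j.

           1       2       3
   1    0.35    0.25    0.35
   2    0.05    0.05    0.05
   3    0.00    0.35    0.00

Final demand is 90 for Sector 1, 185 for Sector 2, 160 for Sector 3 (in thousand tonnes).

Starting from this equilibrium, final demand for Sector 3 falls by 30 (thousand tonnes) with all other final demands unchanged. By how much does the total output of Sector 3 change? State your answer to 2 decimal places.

Δx_3 = -30.89

I − A =
  [   0.65    -0.25    -0.35]
  [  -0.05     0.95    -0.05]
  [   0.00    -0.35     1.00]
Cofactors of I−A, C_ij = (−1)^(i+j)·(minor ij) (rows/columns in the sector order above):
  C_11 = (0.95)(1.00) − (-0.05)(-0.35) = 0.9325
  C_12 = −[(-0.05)(1.00) − (-0.05)(0.00)] = 0.0500
  C_13 = (-0.05)(-0.35) − (0.95)(0.00) = 0.0175
  C_21 = −[(-0.25)(1.00) − (-0.35)(-0.35)] = 0.3725
  C_22 = (0.65)(1.00) − (-0.35)(0.00) = 0.6500
  C_23 = −[(0.65)(-0.35) − (-0.25)(0.00)] = 0.2275
  C_31 = (-0.25)(-0.05) − (-0.35)(0.95) = 0.3450
  C_32 = −[(0.65)(-0.05) − (-0.35)(-0.05)] = 0.0500
  C_33 = (0.65)(0.95) − (-0.25)(-0.05) = 0.6050
det(I−A) = Σ_j (I−A)_1j·C_1j = (0.65)(0.9325) + (-0.25)(0.0500) + (-0.35)(0.0175) = 0.5875
adj(I−A) = Cᵀ =
  [ 0.9325   0.3725   0.3450]
  [ 0.0500   0.6500   0.0500]
  [ 0.0175   0.2275   0.6050]
(I − A)⁻¹ = adj(I−A) / det(I−A) ≈
  [   1.5872     0.6340     0.5872]
  [   0.0851     1.1064     0.0851]
  [   0.0298     0.3872     1.0298]
Δx = (I − A)⁻¹ Δd with Δd having -30 in the Sector 3 component and 0 elsewhere.
So Δx_3 = L_33 · (-30), where L_33 = adj(I−A)_33 / det(I−A) = 0.6050 / 0.5875.
Δx_3 = 0.6050 × (-30) / 0.5875 = -18.15 / 0.5875 ≈ -30.89.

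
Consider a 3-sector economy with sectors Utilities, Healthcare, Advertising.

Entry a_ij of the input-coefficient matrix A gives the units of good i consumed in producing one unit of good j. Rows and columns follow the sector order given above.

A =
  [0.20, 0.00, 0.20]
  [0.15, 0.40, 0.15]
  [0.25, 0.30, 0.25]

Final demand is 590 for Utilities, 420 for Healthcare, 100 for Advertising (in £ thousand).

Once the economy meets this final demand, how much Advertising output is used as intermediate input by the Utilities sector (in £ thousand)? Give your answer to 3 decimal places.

I − A =
  [   0.80     0.00    -0.20]
  [  -0.15     0.60    -0.15]
  [  -0.25    -0.30     0.75]
Cofactors of I−A, C_ij = (−1)^(i+j)·(minor ij) (rows/columns in the sector order above):
  C_11 = (0.60)(0.75) − (-0.15)(-0.30) = 0.4050
  C_12 = −[(-0.15)(0.75) − (-0.15)(-0.25)] = 0.1500
  C_13 = (-0.15)(-0.30) − (0.60)(-0.25) = 0.1950
  C_21 = −[(0.00)(0.75) − (-0.20)(-0.30)] = 0.0600
  C_22 = (0.80)(0.75) − (-0.20)(-0.25) = 0.5500
  C_23 = −[(0.80)(-0.30) − (0.00)(-0.25)] = 0.2400
  C_31 = (0.00)(-0.15) − (-0.20)(0.60) = 0.1200
  C_32 = −[(0.80)(-0.15) − (-0.20)(-0.15)] = 0.1500
  C_33 = (0.80)(0.60) − (0.00)(-0.15) = 0.4800
det(I−A) = Σ_j (I−A)_1j·C_1j = (0.80)(0.4050) + (0.00)(0.1500) + (-0.20)(0.1950) = 0.2850
adj(I−A) = Cᵀ =
  [ 0.4050   0.0600   0.1200]
  [ 0.1500   0.5500   0.1500]
  [ 0.1950   0.2400   0.4800]
(I − A)⁻¹ = adj(I−A) / det(I−A) ≈
  [   1.4211     0.2105     0.4211]
  [   0.5263     1.9298     0.5263]
  [   0.6842     0.8421     1.6842]
First solve x = (I − A)⁻¹ d = adj(I−A)·d / det(I−A); in particular x_1 = (0.4050·590 + 0.0600·420 + 0.1200·100) / 0.2850 = 276.15 / 0.2850 ≈ 968.94737.
Intermediate flow from 3 to 1: z_31 = a_31 · x_1 = 0.25 × 276.15 / 0.2850 = 69.0375 / 0.2850 ≈ 242.237.

z_31 = 242.237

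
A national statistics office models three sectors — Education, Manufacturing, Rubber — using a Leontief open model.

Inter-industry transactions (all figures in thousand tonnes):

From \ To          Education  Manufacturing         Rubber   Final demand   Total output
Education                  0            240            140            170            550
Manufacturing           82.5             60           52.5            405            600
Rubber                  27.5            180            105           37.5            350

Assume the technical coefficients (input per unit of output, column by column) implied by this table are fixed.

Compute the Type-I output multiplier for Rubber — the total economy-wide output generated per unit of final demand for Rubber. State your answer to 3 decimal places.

m_R = 2.917

Technical coefficients a_ij = z_ij / X_j:
  a_EE = 0/550 = 0.00, a_ME = 82.5/550 = 0.15, a_RE = 27.5/550 = 0.05
  a_EM = 240/600 = 0.40, a_MM = 60/600 = 0.10, a_RM = 180/600 = 0.30
  a_ER = 140/350 = 0.40, a_MR = 52.5/350 = 0.15, a_RR = 105/350 = 0.30
I − A =
  [   1.00    -0.40    -0.40]
  [  -0.15     0.90    -0.15]
  [  -0.05    -0.30     0.70]
Cofactors of I−A, C_ij = (−1)^(i+j)·(minor ij) (rows/columns in the sector order above):
  C_11 = (0.90)(0.70) − (-0.15)(-0.30) = 0.5850
  C_12 = −[(-0.15)(0.70) − (-0.15)(-0.05)] = 0.1125
  C_13 = (-0.15)(-0.30) − (0.90)(-0.05) = 0.0900
  C_21 = −[(-0.40)(0.70) − (-0.40)(-0.30)] = 0.4000
  C_22 = (1.00)(0.70) − (-0.40)(-0.05) = 0.6800
  C_23 = −[(1.00)(-0.30) − (-0.40)(-0.05)] = 0.3200
  C_31 = (-0.40)(-0.15) − (-0.40)(0.90) = 0.4200
  C_32 = −[(1.00)(-0.15) − (-0.40)(-0.15)] = 0.2100
  C_33 = (1.00)(0.90) − (-0.40)(-0.15) = 0.8400
det(I−A) = Σ_j (I−A)_1j·C_1j = (1.00)(0.5850) + (-0.40)(0.1125) + (-0.40)(0.0900) = 0.5040
adj(I−A) = Cᵀ =
  [ 0.5850   0.4000   0.4200]
  [ 0.1125   0.6800   0.2100]
  [ 0.0900   0.3200   0.8400]
(I − A)⁻¹ = adj(I−A) / det(I−A) ≈
  [   1.1607     0.7937     0.8333]
  [   0.2232     1.3492     0.4167]
  [   0.1786     0.6349     1.6667]
The output multiplier for sector j is the column-j sum of the Leontief inverse (I − A)⁻¹ = adj(I−A) / det(I−A).
Column R of adj(I−A): (0.4200, 0.2100, 0.8400); det(I−A) = 0.5040.
m_R = (0.4200 + 0.2100 + 0.8400) / 0.5040 = 1.47 / 0.5040 ≈ 2.917.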